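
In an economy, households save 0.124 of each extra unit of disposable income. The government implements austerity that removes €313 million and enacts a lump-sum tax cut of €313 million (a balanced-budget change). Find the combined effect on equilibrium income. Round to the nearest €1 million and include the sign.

MPC = 1 − MPS = 1 − 0.124 = 0.876.
Expenditure multiplier = 1/(1 − MPC) = 1/(1 − 0.876) = 1/0.124 ≈ 8.065.
ΔG contributes k·ΔG = (−€313 million) / 0.124 ≈ −€2,524.2 million.
ΔT of −€313 million changes first-round spending by −c·ΔT = +€274.188 million, contributing k·(−c·ΔT) = (+€274.188 million) / 0.124 ≈ +€2,211.2 million.
With ΔG = ΔT and no other leakages, the balanced-budget multiplier is 1, so ΔY = ΔG = −€313 million.

−€313 million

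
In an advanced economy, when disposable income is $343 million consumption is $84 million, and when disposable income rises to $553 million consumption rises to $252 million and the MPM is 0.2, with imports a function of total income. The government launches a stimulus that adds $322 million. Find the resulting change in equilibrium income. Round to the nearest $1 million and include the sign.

+$805 million

MPC = ΔC/ΔYd = (252 − 84)/(553 − 343) = 168/210 = 0.8.
Expenditure multiplier = 1/(1 − c + m) = 1/(1 − 0.8 + 0.2) = 1/0.4 = 2.5.
ΔY = k × ΔG = (+$322 million) / 0.4 = +$805 million.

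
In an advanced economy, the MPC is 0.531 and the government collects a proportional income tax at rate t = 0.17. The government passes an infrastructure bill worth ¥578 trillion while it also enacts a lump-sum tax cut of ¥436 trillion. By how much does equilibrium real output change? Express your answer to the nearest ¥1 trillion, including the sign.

+¥1,447 trillion

Expenditure multiplier = 1/(1 − c(1−t)) = 1/(1 − 0.531×0.83) = 1/0.55927 ≈ 1.788.
ΔG contributes k·ΔG = (+¥578 trillion) / 0.55927 ≈ +¥1,033.5 trillion.
ΔT of −¥436 trillion changes first-round spending by −c·ΔT = +¥231.516 trillion, contributing k·(−c·ΔT) = (+¥231.516 trillion) / 0.55927 ≈ +¥414 trillion.
Net ΔY = k(ΔG − c·ΔT) = (+¥809.516 trillion) / 0.55927 ≈ +¥1,447 trillion.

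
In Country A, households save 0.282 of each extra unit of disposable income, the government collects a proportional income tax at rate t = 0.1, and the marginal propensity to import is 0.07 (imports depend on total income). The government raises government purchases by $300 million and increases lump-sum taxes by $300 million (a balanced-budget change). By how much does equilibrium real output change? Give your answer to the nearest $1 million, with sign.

MPC = 1 − MPS = 1 − 0.282 = 0.718.
Expenditure multiplier = 1/(1 − c(1−t) + m) = 1/(1 − 0.718×0.9 + 0.07) = 1/0.4238 ≈ 2.36.
ΔG contributes k·ΔG = (+$300 million) / 0.4238 ≈ +$707.9 million.
ΔT of +$300 million changes first-round spending by −c·ΔT = −$215.4 million, contributing k·(−c·ΔT) = (−$215.4 million) / 0.4238 ≈ −$508.3 million.
Net ΔY = k(ΔG − c·ΔT) = (+$84.6 million) / 0.4238 ≈ +$200 million.

+$200 million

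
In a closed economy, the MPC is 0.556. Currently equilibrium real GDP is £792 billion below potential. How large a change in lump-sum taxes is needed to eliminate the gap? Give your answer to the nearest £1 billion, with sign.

−£632 billion

Spending multiplier = 1/(1 − MPC) = 1/(1 − 0.556) = 1/0.444 ≈ 2.252.
Tax multiplier = −c·k = −0.556/0.444 ≈ −1.252. Need ΔY = +£792 billion, so ΔT = ΔY/(−c·k) = −(+£792 billion) × 0.444 / 0.556 ≈ −£632 billion.
The government should cut lump-sum taxes by £632 billion.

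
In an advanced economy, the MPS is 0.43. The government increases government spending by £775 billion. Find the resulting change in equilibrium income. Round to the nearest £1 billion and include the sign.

+£1,802 billion

MPC = 1 − MPS = 1 − 0.43 = 0.57.
Expenditure multiplier = 1/(1 − MPC) = 1/(1 − 0.57) = 1/0.43 ≈ 2.326.
ΔY = k × ΔG = (+£775 billion) / 0.43 ≈ +£1,802 billion.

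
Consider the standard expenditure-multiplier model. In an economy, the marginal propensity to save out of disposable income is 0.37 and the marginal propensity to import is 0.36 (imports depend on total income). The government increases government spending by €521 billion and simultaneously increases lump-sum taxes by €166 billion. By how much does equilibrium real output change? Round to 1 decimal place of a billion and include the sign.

MPC = 1 − MPS = 1 − 0.37 = 0.63.
Expenditure multiplier = 1/(1 − c + m) = 1/(1 − 0.63 + 0.36) = 1/0.73 ≈ 1.37.
ΔG contributes k·ΔG = (+€521 billion) / 0.73 ≈ +€713.7 billion.
ΔT of +€166 billion changes first-round spending by −c·ΔT = −€104.58 billion, contributing k·(−c·ΔT) = (−€104.58 billion) / 0.73 ≈ −€143.3 billion.
Net ΔY = k(ΔG − c·ΔT) = (+€416.42 billion) / 0.73 ≈ +€570.4 billion.

+€570.4 billion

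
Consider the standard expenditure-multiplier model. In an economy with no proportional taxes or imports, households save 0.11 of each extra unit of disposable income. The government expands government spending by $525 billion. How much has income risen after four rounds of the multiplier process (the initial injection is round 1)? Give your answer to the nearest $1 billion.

MPC = 1 − MPS = 1 − 0.11 = 0.89.
Round 1 adds ΔG = $525 billion; each later round is MPC = 0.89 times the previous.
After 4 rounds: 525 + 467.25 + 415.8525 + 370.108725 = ΔG·(1 − c^4)/(1 − c) = 525 × (1 − 0.62742241)/0.11 ≈ $1,778 billion.

$1,778 billion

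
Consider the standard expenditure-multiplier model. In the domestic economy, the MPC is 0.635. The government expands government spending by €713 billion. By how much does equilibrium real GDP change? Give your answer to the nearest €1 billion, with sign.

Spending multiplier = 1/(1 − MPC) = 1/(1 − 0.635) = 1/0.365 ≈ 2.74.
ΔY = k × ΔG = (+€713 billion) / 0.365 ≈ +€1,953 billion.

+€1,953 billion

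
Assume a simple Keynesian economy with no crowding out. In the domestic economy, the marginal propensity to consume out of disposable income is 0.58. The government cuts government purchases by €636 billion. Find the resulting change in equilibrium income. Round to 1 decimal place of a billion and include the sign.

Government-spending multiplier = 1/(1 − MPC) = 1/(1 − 0.58) = 1/0.42 ≈ 2.381.
ΔY = k × ΔG = (−€636 billion) / 0.42 ≈ −€1,514.3 billion.

−€1,514.3 billion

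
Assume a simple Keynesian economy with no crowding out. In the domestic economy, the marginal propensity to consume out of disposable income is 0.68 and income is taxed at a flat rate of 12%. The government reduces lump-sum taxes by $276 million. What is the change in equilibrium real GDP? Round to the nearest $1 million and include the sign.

+$467 million

A lump-sum tax change of −$276 million shifts disposable income by +$276 million; first-round consumption changes by −c × ΔT = −0.68 × (−$276 million) = +$187.68 million.
Expenditure multiplier = 1/(1 − c(1−t)) = 1/(1 − 0.68×0.88) = 1/0.4016 ≈ 2.49.
The tax multiplier is −c × k ≈ −1.693, so ΔY = k × (−c·ΔT) = (+$187.68 million) / 0.4016 ≈ +$467 million.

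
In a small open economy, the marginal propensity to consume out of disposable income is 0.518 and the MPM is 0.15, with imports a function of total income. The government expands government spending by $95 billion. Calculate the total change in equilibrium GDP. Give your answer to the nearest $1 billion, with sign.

Expenditure multiplier = 1/(1 − c + m) = 1/(1 − 0.518 + 0.15) = 1/0.632 ≈ 1.582.
ΔY = k × ΔG = (+$95 billion) / 0.632 ≈ +$150 billion.

+$150 billion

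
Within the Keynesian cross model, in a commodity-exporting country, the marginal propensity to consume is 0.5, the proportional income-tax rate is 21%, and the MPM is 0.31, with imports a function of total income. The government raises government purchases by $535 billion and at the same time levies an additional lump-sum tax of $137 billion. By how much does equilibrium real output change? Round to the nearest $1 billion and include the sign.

Expenditure multiplier = 1/(1 − c(1−t) + m) = 1/(1 − 0.5×0.79 + 0.31) = 1/0.915 ≈ 1.093.
ΔG contributes k·ΔG = (+$535 billion) / 0.915 ≈ +$584.7 billion.
ΔT of +$137 billion changes first-round spending by −c·ΔT = −$68.5 billion, contributing k·(−c·ΔT) = (−$68.5 billion) / 0.915 ≈ −$74.9 billion.
Net ΔY = k(ΔG − c·ΔT) = (+$466.5 billion) / 0.915 ≈ +$510 billion.

+$510 billion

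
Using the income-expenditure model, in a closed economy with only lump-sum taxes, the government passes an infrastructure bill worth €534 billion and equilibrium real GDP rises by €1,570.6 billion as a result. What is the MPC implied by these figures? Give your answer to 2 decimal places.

Implied spending multiplier k = ΔY/ΔG = 1,570.6/534 ≈ 2.9412.
Since k = 1/(1 − MPC), MPC = 1 − 1/k = 1 − ΔG/ΔY = 1 − 534/1,570.6 ≈ 0.66.

0.66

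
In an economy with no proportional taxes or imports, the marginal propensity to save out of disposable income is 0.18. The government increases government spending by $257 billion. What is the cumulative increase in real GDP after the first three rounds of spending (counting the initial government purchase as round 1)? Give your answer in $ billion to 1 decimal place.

MPC = 1 − MPS = 1 − 0.18 = 0.82.
Round 1 adds ΔG = $257 billion; each later round is MPC = 0.82 times the previous.
After 3 rounds: 257 + 210.74 + 172.8068 = ΔG·(1 − c^3)/(1 − c) = 257 × (1 − 0.551368)/0.18 ≈ $640.5 billion.

$640.5 billion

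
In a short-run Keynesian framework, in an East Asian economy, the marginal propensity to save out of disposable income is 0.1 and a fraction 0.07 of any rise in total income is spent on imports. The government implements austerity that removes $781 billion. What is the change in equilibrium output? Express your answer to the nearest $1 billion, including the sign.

MPC = 1 − MPS = 1 − 0.1 = 0.9.
Expenditure multiplier = 1/(1 − c + m) = 1/(1 − 0.9 + 0.07) = 1/0.17 ≈ 5.882.
ΔY = k × ΔG = (−$781 billion) / 0.17 ≈ −$4,594 billion.

−$4,594 billion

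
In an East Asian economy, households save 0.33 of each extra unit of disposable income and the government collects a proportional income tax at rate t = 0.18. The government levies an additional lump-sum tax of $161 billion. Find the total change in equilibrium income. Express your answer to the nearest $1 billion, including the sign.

−$239 billion

MPC = 1 − MPS = 1 − 0.33 = 0.67.
A lump-sum tax change of +$161 billion shifts disposable income by −$161 billion; first-round consumption changes by −c × ΔT = −0.67 × (+$161 billion) = −$107.87 billion.
Expenditure multiplier = 1/(1 − c(1−t)) = 1/(1 − 0.67×0.82) = 1/0.4506 ≈ 2.219.
The tax multiplier is −c × k ≈ −1.487, so ΔY = k × (−c·ΔT) = (−$107.87 billion) / 0.4506 ≈ −$239 billion.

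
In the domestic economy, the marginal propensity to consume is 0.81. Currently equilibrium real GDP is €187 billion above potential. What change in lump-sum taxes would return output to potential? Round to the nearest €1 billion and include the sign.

+€44 billion

Spending multiplier = 1/(1 − MPC) = 1/(1 − 0.81) = 1/0.19 ≈ 5.263.
Tax multiplier = −c·k = −0.81/0.19 ≈ −4.263. Need ΔY = −€187 billion, so ΔT = ΔY/(−c·k) = −(−€187 billion) × 0.19 / 0.81 ≈ +€44 billion.
The government should raise lump-sum taxes by €44 billion.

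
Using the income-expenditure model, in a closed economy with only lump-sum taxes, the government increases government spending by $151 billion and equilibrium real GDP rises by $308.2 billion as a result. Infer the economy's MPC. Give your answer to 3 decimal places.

0.510

Implied spending multiplier k = ΔY/ΔG = 308.2/151 ≈ 2.0411.
Since k = 1/(1 − MPC), MPC = 1 − 1/k = 1 − ΔG/ΔY = 1 − 151/308.2 ≈ 0.510.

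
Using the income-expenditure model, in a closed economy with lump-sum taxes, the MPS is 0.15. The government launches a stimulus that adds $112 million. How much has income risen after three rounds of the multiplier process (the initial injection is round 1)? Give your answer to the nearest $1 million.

MPC = 1 − MPS = 1 − 0.15 = 0.85.
Round 1 adds ΔG = $112 million; each later round is MPC = 0.85 times the previous.
After 3 rounds: 112 + 95.2 + 80.92 = ΔG·(1 − c^3)/(1 − c) = 112 × (1 − 0.614125)/0.15 ≈ $288 million.

$288 million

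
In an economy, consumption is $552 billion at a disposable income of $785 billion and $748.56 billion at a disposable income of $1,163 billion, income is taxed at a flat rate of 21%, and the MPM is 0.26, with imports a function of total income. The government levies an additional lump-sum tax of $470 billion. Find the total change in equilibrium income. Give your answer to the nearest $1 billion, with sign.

MPC = ΔC/ΔYd = (748.56 − 552)/(1,163 − 785) = 196.56/378 = 0.52.
A lump-sum tax change of +$470 billion shifts disposable income by −$470 billion; first-round consumption changes by −c × ΔT = −0.52 × (+$470 billion) = −$244.4 billion.
Expenditure multiplier = 1/(1 − c(1−t) + m) = 1/(1 − 0.52×0.79 + 0.26) = 1/0.8492 ≈ 1.178.
The tax multiplier is −c × k ≈ −0.612, so ΔY = k × (−c·ΔT) = (−$244.4 billion) / 0.8492 ≈ −$288 billion.

−$288 billion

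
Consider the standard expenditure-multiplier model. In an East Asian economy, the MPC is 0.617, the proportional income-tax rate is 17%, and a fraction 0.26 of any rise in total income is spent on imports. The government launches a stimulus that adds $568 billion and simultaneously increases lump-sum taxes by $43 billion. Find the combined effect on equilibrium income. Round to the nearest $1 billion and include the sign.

Expenditure multiplier = 1/(1 − c(1−t) + m) = 1/(1 − 0.617×0.83 + 0.26) = 1/0.74789 ≈ 1.337.
ΔG contributes k·ΔG = (+$568 billion) / 0.74789 ≈ +$759.5 billion.
ΔT of +$43 billion changes first-round spending by −c·ΔT = −$26.531 billion, contributing k·(−c·ΔT) = (−$26.531 billion) / 0.74789 ≈ −$35.5 billion.
Net ΔY = k(ΔG − c·ΔT) = (+$541.469 billion) / 0.74789 ≈ +$724 billion.

+$724 billion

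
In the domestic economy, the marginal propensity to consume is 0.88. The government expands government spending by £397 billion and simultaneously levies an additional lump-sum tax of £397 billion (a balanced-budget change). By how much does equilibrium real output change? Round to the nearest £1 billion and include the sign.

Expenditure multiplier = 1/(1 − MPC) = 1/(1 − 0.88) = 1/0.12 ≈ 8.333.
ΔG contributes k·ΔG = (+£397 billion) / 0.12 ≈ +£3,308.3 billion.
ΔT of +£397 billion changes first-round spending by −c·ΔT = −£349.36 billion, contributing k·(−c·ΔT) = (−£349.36 billion) / 0.12 ≈ −£2,911.3 billion.
With ΔG = ΔT and no other leakages, the balanced-budget multiplier is 1, so ΔY = ΔG = +£397 billion.

+£397 billion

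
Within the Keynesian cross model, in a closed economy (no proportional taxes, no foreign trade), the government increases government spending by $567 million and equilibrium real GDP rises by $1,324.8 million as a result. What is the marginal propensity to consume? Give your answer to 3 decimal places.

Implied spending multiplier k = ΔY/ΔG = 1,324.8/567 ≈ 2.3365.
Since k = 1/(1 − MPC), MPC = 1 − 1/k = 1 − ΔG/ΔY = 1 − 567/1,324.8 ≈ 0.572.

0.572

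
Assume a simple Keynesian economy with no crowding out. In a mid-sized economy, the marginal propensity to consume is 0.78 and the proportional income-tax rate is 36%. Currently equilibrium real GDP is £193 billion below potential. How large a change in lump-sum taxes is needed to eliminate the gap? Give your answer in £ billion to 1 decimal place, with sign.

−£123.9 billion

Spending multiplier = 1/(1 − c(1−t)) = 1/(1 − 0.78×0.64) = 1/0.5008 ≈ 1.997.
Tax multiplier = −c·k = −0.78/0.5008 ≈ −1.558. Need ΔY = +£193 billion, so ΔT = ΔY/(−c·k) = −(+£193 billion) × 0.5008 / 0.78 ≈ −£123.9 billion.
The government should cut lump-sum taxes by £123.9 billion.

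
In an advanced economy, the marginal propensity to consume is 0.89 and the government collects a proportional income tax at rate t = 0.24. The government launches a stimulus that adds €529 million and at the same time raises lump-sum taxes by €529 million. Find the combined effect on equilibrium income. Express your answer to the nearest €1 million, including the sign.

+€180 million

Expenditure multiplier = 1/(1 − c(1−t)) = 1/(1 − 0.89×0.76) = 1/0.3236 ≈ 3.09.
ΔG contributes k·ΔG = (+€529 million) / 0.3236 ≈ +€1,634.7 million.
ΔT of +€529 million changes first-round spending by −c·ΔT = −€470.81 million, contributing k·(−c·ΔT) = (−€470.81 million) / 0.3236 ≈ −€1,454.9 million.
Net ΔY = k(ΔG − c·ΔT) = (+€58.19 million) / 0.3236 ≈ +€180 million.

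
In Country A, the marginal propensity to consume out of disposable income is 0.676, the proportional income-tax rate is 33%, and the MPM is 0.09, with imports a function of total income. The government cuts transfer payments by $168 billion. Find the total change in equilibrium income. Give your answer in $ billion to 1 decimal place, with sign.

−$178.3 billion

The transfer change shifts disposable income by −$168 billion, so first-round consumption changes by c·ΔTR = 0.676 × (−$168 billion) = −$113.568 billion.
Expenditure multiplier = 1/(1 − c(1−t) + m) = 1/(1 − 0.676×0.67 + 0.09) = 1/0.63708 ≈ 1.57.
The transfer multiplier is c × k ≈ 1.061, so ΔY = k × (c·ΔTR) = (−$113.568 billion) / 0.63708 ≈ −$178.3 billion.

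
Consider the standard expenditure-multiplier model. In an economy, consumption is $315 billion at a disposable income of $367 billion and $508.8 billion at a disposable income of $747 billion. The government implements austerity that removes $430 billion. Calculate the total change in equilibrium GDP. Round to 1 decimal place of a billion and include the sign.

MPC = ΔC/ΔYd = (508.8 − 315)/(747 − 367) = 193.8/380 = 0.51.
Government-spending multiplier = 1/(1 − MPC) = 1/(1 − 0.51) = 1/0.49 ≈ 2.041.
ΔY = k × ΔG = (−$430 billion) / 0.49 ≈ −$877.6 billion.

−$877.6 billion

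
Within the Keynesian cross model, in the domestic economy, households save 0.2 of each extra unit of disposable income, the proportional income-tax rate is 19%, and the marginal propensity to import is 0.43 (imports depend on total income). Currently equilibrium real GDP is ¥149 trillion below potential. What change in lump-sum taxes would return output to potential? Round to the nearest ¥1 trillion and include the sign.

−¥146 trillion

MPC = 1 − MPS = 1 − 0.2 = 0.8.
Spending multiplier = 1/(1 − c(1−t) + m) = 1/(1 − 0.8×0.81 + 0.43) = 1/0.782 ≈ 1.279.
Tax multiplier = −c·k = −0.8/0.782 ≈ −1.023. Need ΔY = +¥149 trillion, so ΔT = ΔY/(−c·k) = −(+¥149 trillion) × 0.782 / 0.8 ≈ −¥146 trillion.
The government should cut lump-sum taxes by ¥146 trillion.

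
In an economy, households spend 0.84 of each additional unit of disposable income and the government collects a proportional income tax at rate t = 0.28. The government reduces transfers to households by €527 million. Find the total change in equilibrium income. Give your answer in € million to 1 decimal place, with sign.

−€1,120.1 million

The transfer change shifts disposable income by −€527 million, so first-round consumption changes by c·ΔTR = 0.84 × (−€527 million) = −€442.68 million.
Expenditure multiplier = 1/(1 − c(1−t)) = 1/(1 − 0.84×0.72) = 1/0.3952 ≈ 2.53.
The transfer multiplier is c × k ≈ 2.126, so ΔY = k × (c·ΔTR) = (−€442.68 million) / 0.3952 ≈ −€1,120.1 million.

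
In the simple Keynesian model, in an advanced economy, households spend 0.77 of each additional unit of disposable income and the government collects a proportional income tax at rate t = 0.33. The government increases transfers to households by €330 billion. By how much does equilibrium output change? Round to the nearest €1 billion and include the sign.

The transfer change shifts disposable income by +€330 billion, so first-round consumption changes by c·ΔTR = 0.77 × (+€330 billion) = +€254.1 billion.
Expenditure multiplier = 1/(1 − c(1−t)) = 1/(1 − 0.77×0.67) = 1/0.4841 ≈ 2.066.
The transfer multiplier is c × k ≈ 1.591, so ΔY = k × (c·ΔTR) = (+€254.1 billion) / 0.4841 ≈ +€525 billion.

+€525 billion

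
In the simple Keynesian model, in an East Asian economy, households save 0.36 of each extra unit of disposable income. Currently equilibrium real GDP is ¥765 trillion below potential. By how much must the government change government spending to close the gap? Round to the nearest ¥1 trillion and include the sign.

MPC = 1 − MPS = 1 − 0.36 = 0.64.
Spending multiplier = 1/(1 − MPC) = 1/(1 − 0.64) = 1/0.36 ≈ 2.778.
Need ΔY = +¥765 trillion, so ΔG = ΔY/k = (+¥765 trillion) × 0.36 ≈ +¥275 trillion.
The government should increase government spending by ¥275 trillion.

+¥275 trillion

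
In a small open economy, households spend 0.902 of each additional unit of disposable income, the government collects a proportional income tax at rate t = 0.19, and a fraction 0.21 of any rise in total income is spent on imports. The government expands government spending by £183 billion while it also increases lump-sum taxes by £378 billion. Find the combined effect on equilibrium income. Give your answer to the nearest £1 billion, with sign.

−£330 billion

Expenditure multiplier = 1/(1 − c(1−t) + m) = 1/(1 − 0.902×0.81 + 0.21) = 1/0.47938 ≈ 2.086.
ΔG contributes k·ΔG = (+£183 billion) / 0.47938 ≈ +£381.7 billion.
ΔT of +£378 billion changes first-round spending by −c·ΔT = −£340.956 billion, contributing k·(−c·ΔT) = (−£340.956 billion) / 0.47938 ≈ −£711.2 billion.
Net ΔY = k(ΔG − c·ΔT) = (−£157.956 billion) / 0.47938 ≈ −£330 billion.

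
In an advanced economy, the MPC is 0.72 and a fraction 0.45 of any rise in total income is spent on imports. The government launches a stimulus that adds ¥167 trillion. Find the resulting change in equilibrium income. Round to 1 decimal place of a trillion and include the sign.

+¥228.8 trillion

Government-spending multiplier = 1/(1 − c + m) = 1/(1 − 0.72 + 0.45) = 1/0.73 ≈ 1.37.
ΔY = k × ΔG = (+¥167 trillion) / 0.73 ≈ +¥228.8 trillion.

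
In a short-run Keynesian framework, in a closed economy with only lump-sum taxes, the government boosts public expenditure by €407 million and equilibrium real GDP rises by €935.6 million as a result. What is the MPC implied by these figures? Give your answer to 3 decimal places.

Implied spending multiplier k = ΔY/ΔG = 935.6/407 ≈ 2.2988.
Since k = 1/(1 − MPC), MPC = 1 − 1/k = 1 − ΔG/ΔY = 1 − 407/935.6 ≈ 0.565.

0.565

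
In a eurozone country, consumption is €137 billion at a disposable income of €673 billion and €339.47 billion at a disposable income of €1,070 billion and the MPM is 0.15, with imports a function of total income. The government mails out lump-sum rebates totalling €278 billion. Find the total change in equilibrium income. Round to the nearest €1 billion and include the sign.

MPC = ΔC/ΔYd = (339.47 − 137)/(1,070 − 673) = 202.47/397 = 0.51.
A lump-sum tax change of −€278 billion shifts disposable income by +€278 billion; first-round consumption changes by −c × ΔT = −0.51 × (−€278 billion) = +€141.78 billion.
Expenditure multiplier = 1/(1 − c + m) = 1/(1 − 0.51 + 0.15) = 1/0.64 ≈ 1.563.
The tax multiplier is −c × k ≈ −0.797, so ΔY = k × (−c·ΔT) = (+€141.78 billion) / 0.64 ≈ +€222 billion.

+€222 billion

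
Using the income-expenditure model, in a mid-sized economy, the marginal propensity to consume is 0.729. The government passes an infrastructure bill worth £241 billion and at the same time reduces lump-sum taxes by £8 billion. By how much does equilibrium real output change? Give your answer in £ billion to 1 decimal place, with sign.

Expenditure multiplier = 1/(1 − MPC) = 1/(1 − 0.729) = 1/0.271 ≈ 3.69.
ΔG contributes k·ΔG = (+£241 billion) / 0.271 ≈ +£889.3 billion.
ΔT of −£8 billion changes first-round spending by −c·ΔT = +£5.832 billion, contributing k·(−c·ΔT) = (+£5.832 billion) / 0.271 ≈ +£21.5 billion.
Net ΔY = k(ΔG − c·ΔT) = (+£246.832 billion) / 0.271 ≈ +£910.8 billion.

+£910.8 billion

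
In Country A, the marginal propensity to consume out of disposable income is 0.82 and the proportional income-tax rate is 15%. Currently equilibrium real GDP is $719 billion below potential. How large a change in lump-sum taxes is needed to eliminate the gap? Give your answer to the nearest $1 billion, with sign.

−$266 billion

Spending multiplier = 1/(1 − c(1−t)) = 1/(1 − 0.82×0.85) = 1/0.303 ≈ 3.3.
Tax multiplier = −c·k = −0.82/0.303 ≈ −2.706. Need ΔY = +$719 billion, so ΔT = ΔY/(−c·k) = −(+$719 billion) × 0.303 / 0.82 ≈ −$266 billion.
The government should cut lump-sum taxes by $266 billion.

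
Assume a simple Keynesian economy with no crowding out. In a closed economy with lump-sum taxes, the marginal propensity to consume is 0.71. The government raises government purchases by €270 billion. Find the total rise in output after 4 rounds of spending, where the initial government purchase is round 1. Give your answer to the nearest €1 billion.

Round 1 adds ΔG = €270 billion; each later round is MPC = 0.71 times the previous.
After 4 rounds: 270 + 191.7 + 136.107 + 96.63597 = ΔG·(1 − c^4)/(1 − c) = 270 × (1 − 0.25411681)/0.29 ≈ €694 billion.

€694 billion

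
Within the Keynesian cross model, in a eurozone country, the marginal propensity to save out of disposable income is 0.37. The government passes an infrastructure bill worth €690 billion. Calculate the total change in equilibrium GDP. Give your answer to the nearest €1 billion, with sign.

+€1,865 billion

MPC = 1 − MPS = 1 − 0.37 = 0.63.
Government-spending multiplier = 1/(1 − MPC) = 1/(1 − 0.63) = 1/0.37 ≈ 2.703.
ΔY = k × ΔG = (+€690 billion) / 0.37 ≈ +€1,865 billion.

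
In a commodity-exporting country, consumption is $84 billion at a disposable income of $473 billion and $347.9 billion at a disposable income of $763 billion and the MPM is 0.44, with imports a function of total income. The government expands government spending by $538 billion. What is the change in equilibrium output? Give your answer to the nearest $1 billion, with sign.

+$1,015 billion

MPC = ΔC/ΔYd = (347.9 − 84)/(763 − 473) = 263.9/290 = 0.91.
Expenditure multiplier = 1/(1 − c + m) = 1/(1 − 0.91 + 0.44) = 1/0.53 ≈ 1.887.
ΔY = k × ΔG = (+$538 billion) / 0.53 ≈ +$1,015 billion.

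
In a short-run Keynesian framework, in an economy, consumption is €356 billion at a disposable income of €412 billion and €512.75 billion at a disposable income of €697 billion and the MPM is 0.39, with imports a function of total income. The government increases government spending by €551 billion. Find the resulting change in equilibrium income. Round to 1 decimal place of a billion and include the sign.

+€656.0 billion

MPC = ΔC/ΔYd = (512.75 − 356)/(697 − 412) = 156.75/285 = 0.55.
Expenditure multiplier = 1/(1 − c + m) = 1/(1 − 0.55 + 0.39) = 1/0.84 ≈ 1.19.
ΔY = k × ΔG = (+€551 billion) / 0.84 ≈ +€656 billion.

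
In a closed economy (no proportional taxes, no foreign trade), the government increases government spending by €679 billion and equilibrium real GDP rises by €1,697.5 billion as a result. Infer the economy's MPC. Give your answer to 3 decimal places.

Implied spending multiplier k = ΔY/ΔG = 1,697.5/679 = 2.5.
Since k = 1/(1 − MPC), MPC = 1 − 1/k = 1 − ΔG/ΔY = 1 − 679/1,697.5 = 0.600.

0.600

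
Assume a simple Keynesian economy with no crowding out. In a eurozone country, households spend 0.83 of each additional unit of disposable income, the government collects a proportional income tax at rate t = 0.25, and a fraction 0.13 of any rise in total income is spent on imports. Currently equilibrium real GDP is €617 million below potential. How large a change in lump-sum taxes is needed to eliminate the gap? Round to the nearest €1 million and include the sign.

Spending multiplier = 1/(1 − c(1−t) + m) = 1/(1 − 0.83×0.75 + 0.13) = 1/0.5075 ≈ 1.97.
Tax multiplier = −c·k = −0.83/0.5075 ≈ −1.635. Need ΔY = +€617 million, so ΔT = ΔY/(−c·k) = −(+€617 million) × 0.5075 / 0.83 ≈ −€377 million.
The government should cut lump-sum taxes by €377 million.

−€377 million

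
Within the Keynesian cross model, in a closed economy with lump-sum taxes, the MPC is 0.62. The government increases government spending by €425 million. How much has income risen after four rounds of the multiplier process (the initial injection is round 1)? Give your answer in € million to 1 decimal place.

€953.2 million

Round 1 adds ΔG = €425 million; each later round is MPC = 0.62 times the previous.
After 4 rounds: 425 + 263.5 + 163.37 + 101.2894 = ΔG·(1 − c^4)/(1 − c) = 425 × (1 − 0.14776336)/0.38 ≈ €953.2 million.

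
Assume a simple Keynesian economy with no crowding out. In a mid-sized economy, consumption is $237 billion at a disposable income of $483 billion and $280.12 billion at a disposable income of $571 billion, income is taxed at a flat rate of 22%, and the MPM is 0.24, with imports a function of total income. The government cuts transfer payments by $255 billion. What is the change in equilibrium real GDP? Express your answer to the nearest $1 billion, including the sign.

−$146 billion

MPC = ΔC/ΔYd = (280.12 − 237)/(571 − 483) = 43.12/88 = 0.49.
The transfer change shifts disposable income by −$255 billion, so first-round consumption changes by c·ΔTR = 0.49 × (−$255 billion) = −$124.95 billion.
Expenditure multiplier = 1/(1 − c(1−t) + m) = 1/(1 − 0.49×0.78 + 0.24) = 1/0.8578 ≈ 1.166.
The transfer multiplier is c × k ≈ 0.571, so ΔY = k × (c·ΔTR) = (−$124.95 billion) / 0.8578 ≈ −$146 billion.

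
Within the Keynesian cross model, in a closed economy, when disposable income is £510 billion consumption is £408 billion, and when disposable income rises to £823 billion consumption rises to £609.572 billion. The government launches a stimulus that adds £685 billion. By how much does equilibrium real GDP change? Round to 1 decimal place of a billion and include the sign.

+£1,924.2 billion

MPC = ΔC/ΔYd = (609.572 − 408)/(823 − 510) = 201.572/313 = 0.644.
Expenditure multiplier = 1/(1 − MPC) = 1/(1 − 0.644) = 1/0.356 ≈ 2.809.
ΔY = k × ΔG = (+£685 billion) / 0.356 ≈ +£1,924.2 billion.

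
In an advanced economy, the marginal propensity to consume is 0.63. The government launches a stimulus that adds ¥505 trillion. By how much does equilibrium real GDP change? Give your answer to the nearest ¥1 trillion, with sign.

+¥1,365 trillion

Government-spending multiplier = 1/(1 − MPC) = 1/(1 − 0.63) = 1/0.37 ≈ 2.703.
ΔY = k × ΔG = (+¥505 trillion) / 0.37 ≈ +¥1,365 trillion.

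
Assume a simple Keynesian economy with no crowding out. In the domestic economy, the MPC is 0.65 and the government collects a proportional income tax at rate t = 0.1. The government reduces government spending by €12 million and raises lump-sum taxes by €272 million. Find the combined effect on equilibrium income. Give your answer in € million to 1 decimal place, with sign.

−€454.9 million

Expenditure multiplier = 1/(1 − c(1−t)) = 1/(1 − 0.65×0.9) = 1/0.415 ≈ 2.41.
ΔG contributes k·ΔG = (−€12 million) / 0.415 ≈ −€28.9 million.
ΔT of +€272 million changes first-round spending by −c·ΔT = −€176.8 million, contributing k·(−c·ΔT) = (−€176.8 million) / 0.415 ≈ −€426 million.
Net ΔY = k(ΔG − c·ΔT) = (−€188.8 million) / 0.415 ≈ −€454.9 million.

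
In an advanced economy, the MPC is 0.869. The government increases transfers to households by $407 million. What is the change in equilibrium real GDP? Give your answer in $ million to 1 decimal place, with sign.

+$2,699.9 million

The transfer change shifts disposable income by +$407 million, so first-round consumption changes by c·ΔTR = 0.869 × (+$407 million) = +$353.683 million.
Expenditure multiplier = 1/(1 − MPC) = 1/(1 − 0.869) = 1/0.131 ≈ 7.634.
The transfer multiplier is c × k ≈ 6.634, so ΔY = k × (c·ΔTR) = (+$353.683 million) / 0.131 ≈ +$2,699.9 million.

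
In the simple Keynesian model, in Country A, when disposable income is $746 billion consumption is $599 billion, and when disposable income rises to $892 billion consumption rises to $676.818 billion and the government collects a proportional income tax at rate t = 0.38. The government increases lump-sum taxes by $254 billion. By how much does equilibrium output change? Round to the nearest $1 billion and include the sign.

MPC = ΔC/ΔYd = (676.818 − 599)/(892 − 746) = 77.818/146 = 0.533.
A lump-sum tax change of +$254 billion shifts disposable income by −$254 billion; first-round consumption changes by −c × ΔT = −0.533 × (+$254 billion) = −$135.382 billion.
Expenditure multiplier = 1/(1 − c(1−t)) = 1/(1 − 0.533×0.62) = 1/0.66954 ≈ 1.494.
The tax multiplier is −c × k ≈ −0.796, so ΔY = k × (−c·ΔT) = (−$135.382 billion) / 0.66954 ≈ −$202 billion.

−$202 billion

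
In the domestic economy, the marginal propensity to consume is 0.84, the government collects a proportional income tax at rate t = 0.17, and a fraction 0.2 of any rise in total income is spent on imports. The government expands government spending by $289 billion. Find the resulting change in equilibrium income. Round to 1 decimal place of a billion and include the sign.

Expenditure multiplier = 1/(1 − c(1−t) + m) = 1/(1 − 0.84×0.83 + 0.2) = 1/0.5028 ≈ 1.989.
ΔY = k × ΔG = (+$289 billion) / 0.5028 ≈ +$574.8 billion.

+$574.8 billion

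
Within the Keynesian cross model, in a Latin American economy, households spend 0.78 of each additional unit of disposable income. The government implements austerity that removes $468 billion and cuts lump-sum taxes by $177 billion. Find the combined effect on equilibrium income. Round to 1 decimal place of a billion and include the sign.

Expenditure multiplier = 1/(1 − MPC) = 1/(1 − 0.78) = 1/0.22 ≈ 4.545.
ΔG contributes k·ΔG = (−$468 billion) / 0.22 ≈ −$2,127.3 billion.
ΔT of −$177 billion changes first-round spending by −c·ΔT = +$138.06 billion, contributing k·(−c·ΔT) = (+$138.06 billion) / 0.22 ≈ +$627.5 billion.
Net ΔY = k(ΔG − c·ΔT) = (−$329.94 billion) / 0.22 ≈ −$1,499.7 billion.

−$1,499.7 billion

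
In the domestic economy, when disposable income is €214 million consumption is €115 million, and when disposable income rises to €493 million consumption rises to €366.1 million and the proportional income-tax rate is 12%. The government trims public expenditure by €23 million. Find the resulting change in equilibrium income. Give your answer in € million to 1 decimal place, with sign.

MPC = ΔC/ΔYd = (366.1 − 115)/(493 − 214) = 251.1/279 = 0.9.
Government-spending multiplier = 1/(1 − c(1−t)) = 1/(1 − 0.9×0.88) = 1/0.208 ≈ 4.808.
ΔY = k × ΔG = (−€23 million) / 0.208 ≈ −€110.6 million.

−€110.6 million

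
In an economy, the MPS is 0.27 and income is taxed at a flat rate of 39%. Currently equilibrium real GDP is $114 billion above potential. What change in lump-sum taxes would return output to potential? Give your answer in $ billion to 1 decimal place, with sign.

MPC = 1 − MPS = 1 − 0.27 = 0.73.
Spending multiplier = 1/(1 − c(1−t)) = 1/(1 − 0.73×0.61) = 1/0.5547 ≈ 1.803.
Tax multiplier = −c·k = −0.73/0.5547 ≈ −1.316. Need ΔY = −$114 billion, so ΔT = ΔY/(−c·k) = −(−$114 billion) × 0.5547 / 0.73 ≈ +$86.6 billion.
The government should raise lump-sum taxes by $86.6 billion.

+$86.6 billion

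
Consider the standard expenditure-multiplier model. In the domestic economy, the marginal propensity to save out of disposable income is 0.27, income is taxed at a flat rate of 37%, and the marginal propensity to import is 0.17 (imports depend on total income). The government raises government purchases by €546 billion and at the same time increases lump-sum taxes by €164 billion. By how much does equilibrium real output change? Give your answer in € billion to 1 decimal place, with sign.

+€600.3 billion

MPC = 1 − MPS = 1 − 0.27 = 0.73.
Expenditure multiplier = 1/(1 − c(1−t) + m) = 1/(1 − 0.73×0.63 + 0.17) = 1/0.7101 ≈ 1.408.
ΔG contributes k·ΔG = (+€546 billion) / 0.7101 ≈ +€768.9 billion.
ΔT of +€164 billion changes first-round spending by −c·ΔT = −€119.72 billion, contributing k·(−c·ΔT) = (−€119.72 billion) / 0.7101 ≈ −€168.6 billion.
Net ΔY = k(ΔG − c·ΔT) = (+€426.28 billion) / 0.7101 ≈ +€600.3 billion.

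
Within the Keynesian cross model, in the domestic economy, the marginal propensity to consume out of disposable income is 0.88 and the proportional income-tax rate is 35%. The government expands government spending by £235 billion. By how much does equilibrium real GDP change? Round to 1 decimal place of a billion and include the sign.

+£549.1 billion

Government-spending multiplier = 1/(1 − c(1−t)) = 1/(1 − 0.88×0.65) = 1/0.428 ≈ 2.336.
ΔY = k × ΔG = (+£235 billion) / 0.428 ≈ +£549.1 billion.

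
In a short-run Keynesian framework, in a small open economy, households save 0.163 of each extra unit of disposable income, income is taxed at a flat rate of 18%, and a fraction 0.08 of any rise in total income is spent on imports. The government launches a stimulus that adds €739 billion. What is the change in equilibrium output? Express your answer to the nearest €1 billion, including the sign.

MPC = 1 − MPS = 1 − 0.163 = 0.837.
Government-spending multiplier = 1/(1 − c(1−t) + m) = 1/(1 − 0.837×0.82 + 0.08) = 1/0.39366 ≈ 2.54.
ΔY = k × ΔG = (+€739 billion) / 0.39366 ≈ +€1,877 billion.

+€1,877 billion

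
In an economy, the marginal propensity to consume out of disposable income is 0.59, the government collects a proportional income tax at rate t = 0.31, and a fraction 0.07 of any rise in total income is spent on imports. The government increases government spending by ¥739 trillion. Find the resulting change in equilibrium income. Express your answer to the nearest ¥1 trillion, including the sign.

Spending multiplier = 1/(1 − c(1−t) + m) = 1/(1 − 0.59×0.69 + 0.07) = 1/0.6629 ≈ 1.509.
ΔY = k × ΔG = (+¥739 trillion) / 0.6629 ≈ +¥1,115 trillion.

+¥1,115 trillion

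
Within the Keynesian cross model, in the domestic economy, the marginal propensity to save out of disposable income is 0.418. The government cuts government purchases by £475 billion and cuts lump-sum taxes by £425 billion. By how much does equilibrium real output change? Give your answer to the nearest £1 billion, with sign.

−£545 billion

MPC = 1 − MPS = 1 − 0.418 = 0.582.
Expenditure multiplier = 1/(1 − MPC) = 1/(1 − 0.582) = 1/0.418 ≈ 2.392.
ΔG contributes k·ΔG = (−£475 billion) / 0.418 ≈ −£1,136.4 billion.
ΔT of −£425 billion changes first-round spending by −c·ΔT = +£247.35 billion, contributing k·(−c·ΔT) = (+£247.35 billion) / 0.418 ≈ +£591.7 billion.
Net ΔY = k(ΔG − c·ΔT) = (−£227.65 billion) / 0.418 ≈ −£545 billion.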